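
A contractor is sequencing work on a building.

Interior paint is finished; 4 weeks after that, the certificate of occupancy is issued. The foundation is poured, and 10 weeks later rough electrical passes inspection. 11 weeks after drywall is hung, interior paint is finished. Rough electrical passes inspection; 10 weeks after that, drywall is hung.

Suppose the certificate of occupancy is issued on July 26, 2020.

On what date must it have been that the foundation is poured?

The certificate of occupancy is issued: Jul 26, 2020.
Interior paint is finished: Jul 26, 2020 − 4 weeks = Jun 28, 2020.
Drywall is hung: Jun 28, 2020 − 11 weeks = Apr 12, 2020.
Rough electrical passes inspection: Apr 12, 2020 − 10 weeks = Feb 2, 2020.
The foundation is poured: Feb 2, 2020 − 10 weeks = Nov 24, 2019.

November 24, 2019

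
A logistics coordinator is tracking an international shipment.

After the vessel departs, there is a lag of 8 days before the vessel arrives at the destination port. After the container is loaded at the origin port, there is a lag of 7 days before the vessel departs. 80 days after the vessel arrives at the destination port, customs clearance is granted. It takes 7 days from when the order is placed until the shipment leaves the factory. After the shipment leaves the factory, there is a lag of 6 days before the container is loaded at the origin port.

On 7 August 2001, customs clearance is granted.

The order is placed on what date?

Customs clearance is granted: Aug 7, 2001.
The vessel arrives at the destination port: Aug 7, 2001 − 80 days = May 19, 2001.
The vessel departs: May 19, 2001 − 8 days = May 11, 2001.
The container is loaded at the origin port: May 11, 2001 − 7 days = May 4, 2001.
The shipment leaves the factory: May 4, 2001 − 6 days = Apr 28, 2001.
The order is placed: Apr 28, 2001 − 7 days = Apr 21, 2001.

21 April 2001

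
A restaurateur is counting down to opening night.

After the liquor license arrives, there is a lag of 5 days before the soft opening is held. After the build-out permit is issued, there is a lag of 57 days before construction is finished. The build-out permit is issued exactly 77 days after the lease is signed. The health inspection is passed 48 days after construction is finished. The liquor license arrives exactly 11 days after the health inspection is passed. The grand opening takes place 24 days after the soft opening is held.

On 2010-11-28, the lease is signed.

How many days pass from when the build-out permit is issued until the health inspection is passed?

Causal path: the build-out permit is issued → construction is finished → the health inspection is passed.
Total delay along the path: 57 + 48 = 105 days.

105 days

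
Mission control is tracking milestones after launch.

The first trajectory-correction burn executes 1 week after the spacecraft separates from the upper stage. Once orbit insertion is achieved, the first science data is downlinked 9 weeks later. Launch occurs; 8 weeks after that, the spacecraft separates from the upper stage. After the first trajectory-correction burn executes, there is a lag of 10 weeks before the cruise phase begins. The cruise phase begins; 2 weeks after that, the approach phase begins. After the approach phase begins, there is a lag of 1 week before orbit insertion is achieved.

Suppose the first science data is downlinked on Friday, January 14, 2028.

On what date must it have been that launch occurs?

The first science data is downlinked: Jan 14, 2028.
Orbit insertion is achieved: Jan 14, 2028 − 9 weeks = Nov 12, 2027.
The approach phase begins: Nov 12, 2027 − 1 week = Nov 5, 2027.
The cruise phase begins: Nov 5, 2027 − 2 weeks = Oct 22, 2027.
The first trajectory-correction burn executes: Oct 22, 2027 − 10 weeks = Aug 13, 2027.
The spacecraft separates from the upper stage: Aug 13, 2027 − 1 week = Aug 6, 2027.
Launch occurs: Aug 6, 2027 − 8 weeks = Jun 11, 2027.

Friday, June 11, 2027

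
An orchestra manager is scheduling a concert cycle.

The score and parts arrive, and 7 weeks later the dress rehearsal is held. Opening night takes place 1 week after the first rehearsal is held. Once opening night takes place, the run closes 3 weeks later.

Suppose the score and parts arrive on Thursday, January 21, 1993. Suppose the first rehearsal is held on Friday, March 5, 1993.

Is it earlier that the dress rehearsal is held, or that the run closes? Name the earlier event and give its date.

The score and parts arrive: Jan 21, 1993.
The dress rehearsal is held: Jan 21, 1993 + 7 weeks = Mar 11, 1993.
The first rehearsal is held: Mar 5, 1993.
Opening night takes place: Mar 5, 1993 + 1 week = Mar 12, 1993.
The run closes: Mar 12, 1993 + 3 weeks = Apr 2, 1993.
Comparing: the dress rehearsal is held on Mar 11, 1993 vs the run closes on Apr 2, 1993. Earlier: the dress rehearsal is held.

The dress rehearsal is held — Thursday, March 11, 1993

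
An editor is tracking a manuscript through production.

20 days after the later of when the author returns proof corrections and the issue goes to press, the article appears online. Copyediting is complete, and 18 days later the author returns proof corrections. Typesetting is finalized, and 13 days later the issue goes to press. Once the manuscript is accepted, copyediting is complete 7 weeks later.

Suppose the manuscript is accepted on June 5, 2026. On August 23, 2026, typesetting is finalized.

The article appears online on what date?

September 25, 2026

The manuscript is accepted: Jun 5, 2026.
Copyediting is complete: Jun 5, 2026 + 7 weeks = Jul 24, 2026.
The author returns proof corrections: Jul 24, 2026 + 18 days = Aug 11, 2026.
Typesetting is finalized: Aug 23, 2026.
The issue goes to press: Aug 23, 2026 + 13 days = Sep 5, 2026.
Both prerequisites met — the author returns proof corrections (Aug 11, 2026), the issue goes to press (Sep 5, 2026); the later is Sep 5, 2026.
The article appears online: Sep 5, 2026 + 20 days = Sep 25, 2026.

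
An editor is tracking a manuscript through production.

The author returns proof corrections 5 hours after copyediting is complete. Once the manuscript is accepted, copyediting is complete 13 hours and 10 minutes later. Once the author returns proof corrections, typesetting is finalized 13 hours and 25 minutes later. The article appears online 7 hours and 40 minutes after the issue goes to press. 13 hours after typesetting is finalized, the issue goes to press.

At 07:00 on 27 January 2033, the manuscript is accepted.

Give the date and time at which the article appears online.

11:15 on 29 January 2033

The manuscript is accepted: 07:00 Jan 27, 2033.
Copyediting is complete: 07:00 Jan 27, 2033 + 13h10m = 20:10 Jan 27, 2033.
The author returns proof corrections: 20:10 Jan 27, 2033 + 5h = 01:10 Jan 28, 2033.
Typesetting is finalized: 01:10 Jan 28, 2033 + 13h25m = 14:35 Jan 28, 2033.
The issue goes to press: 14:35 Jan 28, 2033 + 13h = 03:35 Jan 29, 2033.
The article appears online: 03:35 Jan 29, 2033 + 7h40m = 11:15 Jan 29, 2033.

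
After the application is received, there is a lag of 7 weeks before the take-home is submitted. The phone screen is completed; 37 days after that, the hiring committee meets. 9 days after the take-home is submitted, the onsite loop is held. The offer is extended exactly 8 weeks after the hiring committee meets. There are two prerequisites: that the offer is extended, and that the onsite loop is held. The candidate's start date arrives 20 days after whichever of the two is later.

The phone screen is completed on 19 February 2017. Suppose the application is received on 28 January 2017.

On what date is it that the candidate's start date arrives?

12 June 2017

The phone screen is completed: Feb 19, 2017.
The hiring committee meets: Feb 19, 2017 + 37 days = Mar 28, 2017.
The offer is extended: Mar 28, 2017 + 8 weeks = May 23, 2017.
The application is received: Jan 28, 2017.
The take-home is submitted: Jan 28, 2017 + 7 weeks = Mar 18, 2017.
The onsite loop is held: Mar 18, 2017 + 9 days = Mar 27, 2017.
Both prerequisites met — the offer is extended (May 23, 2017), the onsite loop is held (Mar 27, 2017); the later is May 23, 2017.
The candidate's start date arrives: May 23, 2017 + 20 days = Jun 12, 2017.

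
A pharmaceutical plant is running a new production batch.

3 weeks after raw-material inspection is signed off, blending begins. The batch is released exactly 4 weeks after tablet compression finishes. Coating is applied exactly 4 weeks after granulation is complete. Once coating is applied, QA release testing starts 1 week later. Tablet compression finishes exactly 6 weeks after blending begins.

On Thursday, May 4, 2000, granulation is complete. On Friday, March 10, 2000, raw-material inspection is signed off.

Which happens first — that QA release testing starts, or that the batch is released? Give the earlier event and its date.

Granulation is complete: May 4, 2000.
Coating is applied: May 4, 2000 + 4 weeks = Jun 1, 2000.
QA release testing starts: Jun 1, 2000 + 1 week = Jun 8, 2000.
Raw-material inspection is signed off: Mar 10, 2000.
Blending begins: Mar 10, 2000 + 3 weeks = Mar 31, 2000.
Tablet compression finishes: Mar 31, 2000 + 6 weeks = May 12, 2000.
The batch is released: May 12, 2000 + 4 weeks = Jun 9, 2000.
Comparing: QA release testing starts on Jun 8, 2000 vs the batch is released on Jun 9, 2000. Earlier: QA release testing starts.

QA release testing starts — Thursday, June 8, 2000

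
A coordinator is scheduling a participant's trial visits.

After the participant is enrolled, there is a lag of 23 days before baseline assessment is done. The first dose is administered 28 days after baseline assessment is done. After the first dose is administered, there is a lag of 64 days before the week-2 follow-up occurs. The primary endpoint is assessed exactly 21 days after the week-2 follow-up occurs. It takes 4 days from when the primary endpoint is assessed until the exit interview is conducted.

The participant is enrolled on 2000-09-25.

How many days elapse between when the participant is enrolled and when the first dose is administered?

Causal path: the participant is enrolled → baseline assessment is done → the first dose is administered.
Total delay along the path: 23 + 28 = 51 days.

51 days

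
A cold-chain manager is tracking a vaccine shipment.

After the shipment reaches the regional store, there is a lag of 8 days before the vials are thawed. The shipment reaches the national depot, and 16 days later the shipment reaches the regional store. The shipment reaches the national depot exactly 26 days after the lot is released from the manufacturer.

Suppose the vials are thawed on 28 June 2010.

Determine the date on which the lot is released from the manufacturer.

The vials are thawed: Jun 28, 2010.
The shipment reaches the regional store: Jun 28, 2010 − 8 days = Jun 20, 2010.
The shipment reaches the national depot: Jun 20, 2010 − 16 days = Jun 4, 2010.
The lot is released from the manufacturer: Jun 4, 2010 − 26 days = May 9, 2010.

9 May 2010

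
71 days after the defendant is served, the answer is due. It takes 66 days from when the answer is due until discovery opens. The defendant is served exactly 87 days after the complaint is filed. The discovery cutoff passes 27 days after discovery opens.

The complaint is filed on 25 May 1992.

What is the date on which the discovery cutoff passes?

The complaint is filed: May 25, 1992.
The defendant is served: May 25, 1992 + 87 days = Aug 20, 1992.
The answer is due: Aug 20, 1992 + 71 days = Oct 30, 1992.
Discovery opens: Oct 30, 1992 + 66 days = Jan 4, 1993.
The discovery cutoff passes: Jan 4, 1993 + 27 days = Jan 31, 1993.

31 January 1993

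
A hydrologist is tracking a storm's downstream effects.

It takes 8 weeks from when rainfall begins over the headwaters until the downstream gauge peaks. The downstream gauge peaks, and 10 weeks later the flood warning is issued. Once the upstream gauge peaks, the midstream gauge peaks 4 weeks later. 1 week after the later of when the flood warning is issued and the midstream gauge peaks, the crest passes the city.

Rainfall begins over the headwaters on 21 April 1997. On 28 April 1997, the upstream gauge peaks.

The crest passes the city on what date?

Rainfall begins over the headwaters: Apr 21, 1997.
The downstream gauge peaks: Apr 21, 1997 + 8 weeks = Jun 16, 1997.
The flood warning is issued: Jun 16, 1997 + 10 weeks = Aug 25, 1997.
The upstream gauge peaks: Apr 28, 1997.
The midstream gauge peaks: Apr 28, 1997 + 4 weeks = May 26, 1997.
Both prerequisites met — the flood warning is issued (Aug 25, 1997), the midstream gauge peaks (May 26, 1997); the later is Aug 25, 1997.
The crest passes the city: Aug 25, 1997 + 1 week = Sep 1, 1997.

1 September 1997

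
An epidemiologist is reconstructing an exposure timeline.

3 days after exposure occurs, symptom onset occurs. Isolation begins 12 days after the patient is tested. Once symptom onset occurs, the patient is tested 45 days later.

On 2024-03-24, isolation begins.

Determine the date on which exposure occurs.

2024-01-24

Isolation begins: Mar 24, 2024.
The patient is tested: Mar 24, 2024 − 12 days = Mar 12, 2024.
Symptom onset occurs: Mar 12, 2024 − 45 days = Jan 27, 2024.
Exposure occurs: Jan 27, 2024 − 3 days = Jan 24, 2024.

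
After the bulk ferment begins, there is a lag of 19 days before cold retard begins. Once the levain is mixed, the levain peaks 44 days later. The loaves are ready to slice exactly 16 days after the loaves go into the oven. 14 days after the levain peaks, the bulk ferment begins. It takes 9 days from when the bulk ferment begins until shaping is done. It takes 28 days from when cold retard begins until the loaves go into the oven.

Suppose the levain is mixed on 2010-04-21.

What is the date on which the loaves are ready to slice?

The levain is mixed: Apr 21, 2010.
The levain peaks: Apr 21, 2010 + 44 days = Jun 4, 2010.
The bulk ferment begins: Jun 4, 2010 + 14 days = Jun 18, 2010.
Cold retard begins: Jun 18, 2010 + 19 days = Jul 7, 2010.
The loaves go into the oven: Jul 7, 2010 + 28 days = Aug 4, 2010.
The loaves are ready to slice: Aug 4, 2010 + 16 days = Aug 20, 2010.

2010-08-20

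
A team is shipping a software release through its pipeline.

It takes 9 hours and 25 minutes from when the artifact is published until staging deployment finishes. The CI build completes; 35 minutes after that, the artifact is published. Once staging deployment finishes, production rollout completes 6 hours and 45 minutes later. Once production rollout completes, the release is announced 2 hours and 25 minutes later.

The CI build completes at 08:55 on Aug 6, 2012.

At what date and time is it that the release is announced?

04:05 on Aug 7, 2012

The CI build completes: 08:55 Aug 6, 2012.
The artifact is published: 08:55 Aug 6, 2012 + 35m = 09:30 Aug 6, 2012.
Staging deployment finishes: 09:30 Aug 6, 2012 + 9h25m = 18:55 Aug 6, 2012.
Production rollout completes: 18:55 Aug 6, 2012 + 6h45m = 01:40 Aug 7, 2012.
The release is announced: 01:40 Aug 7, 2012 + 2h25m = 04:05 Aug 7, 2012.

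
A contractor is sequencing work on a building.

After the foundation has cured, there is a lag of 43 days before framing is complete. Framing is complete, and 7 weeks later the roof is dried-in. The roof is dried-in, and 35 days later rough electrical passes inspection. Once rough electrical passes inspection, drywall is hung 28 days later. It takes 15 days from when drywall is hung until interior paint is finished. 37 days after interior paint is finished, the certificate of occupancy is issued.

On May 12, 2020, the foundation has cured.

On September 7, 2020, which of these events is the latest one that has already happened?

The roof is dried-in

The foundation has cured: May 12, 2020.
Framing is complete: May 12, 2020 + 43 days = Jun 24, 2020.
The roof is dried-in: Jun 24, 2020 + 7 weeks = Aug 12, 2020.
Rough electrical passes inspection: Aug 12, 2020 + 35 days = Sep 16, 2020.
Drywall is hung: Sep 16, 2020 + 28 days = Oct 14, 2020.
Interior paint is finished: Oct 14, 2020 + 15 days = Oct 29, 2020.
The certificate of occupancy is issued: Oct 29, 2020 + 37 days = Dec 5, 2020.
Sep 7, 2020 falls between when the roof is dried-in (Aug 12, 2020) and when rough electrical passes inspection (Sep 16, 2020).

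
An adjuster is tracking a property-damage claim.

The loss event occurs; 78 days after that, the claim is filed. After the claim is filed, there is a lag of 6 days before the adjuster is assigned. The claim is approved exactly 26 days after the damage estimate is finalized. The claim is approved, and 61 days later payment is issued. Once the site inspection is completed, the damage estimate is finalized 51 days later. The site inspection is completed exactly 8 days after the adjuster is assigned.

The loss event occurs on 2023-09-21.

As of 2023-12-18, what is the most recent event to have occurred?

The loss event occurs: Sep 21, 2023.
The claim is filed: Sep 21, 2023 + 78 days = Dec 8, 2023.
The adjuster is assigned: Dec 8, 2023 + 6 days = Dec 14, 2023.
The site inspection is completed: Dec 14, 2023 + 8 days = Dec 22, 2023.
The damage estimate is finalized: Dec 22, 2023 + 51 days = Feb 11, 2024.
The claim is approved: Feb 11, 2024 + 26 days = Mar 8, 2024.
Payment is issued: Mar 8, 2024 + 61 days = May 8, 2024.
Dec 18, 2023 falls between when the adjuster is assigned (Dec 14, 2023) and when the site inspection is completed (Dec 22, 2023).

The adjuster is assigned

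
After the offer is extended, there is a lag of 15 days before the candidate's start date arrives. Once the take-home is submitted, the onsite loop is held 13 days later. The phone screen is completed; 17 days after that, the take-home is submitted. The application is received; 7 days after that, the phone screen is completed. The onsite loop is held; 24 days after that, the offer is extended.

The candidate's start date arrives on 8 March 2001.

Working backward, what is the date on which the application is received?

22 December 2000

The candidate's start date arrives: Mar 8, 2001.
The offer is extended: Mar 8, 2001 − 15 days = Feb 21, 2001.
The onsite loop is held: Feb 21, 2001 − 24 days = Jan 28, 2001.
The take-home is submitted: Jan 28, 2001 − 13 days = Jan 15, 2001.
The phone screen is completed: Jan 15, 2001 − 17 days = Dec 29, 2000.
The application is received: Dec 29, 2000 − 7 days = Dec 22, 2000.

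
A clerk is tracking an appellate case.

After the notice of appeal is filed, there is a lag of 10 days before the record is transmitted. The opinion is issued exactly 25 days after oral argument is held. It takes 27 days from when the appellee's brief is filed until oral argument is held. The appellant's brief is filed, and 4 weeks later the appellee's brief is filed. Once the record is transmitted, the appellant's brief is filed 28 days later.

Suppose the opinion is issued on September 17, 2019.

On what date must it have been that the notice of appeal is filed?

May 22, 2019

The opinion is issued: Sep 17, 2019.
Oral argument is held: Sep 17, 2019 − 25 days = Aug 23, 2019.
The appellee's brief is filed: Aug 23, 2019 − 27 days = Jul 27, 2019.
The appellant's brief is filed: Jul 27, 2019 − 4 weeks = Jun 29, 2019.
The record is transmitted: Jun 29, 2019 − 28 days = Jun 1, 2019.
The notice of appeal is filed: Jun 1, 2019 − 10 days = May 22, 2019.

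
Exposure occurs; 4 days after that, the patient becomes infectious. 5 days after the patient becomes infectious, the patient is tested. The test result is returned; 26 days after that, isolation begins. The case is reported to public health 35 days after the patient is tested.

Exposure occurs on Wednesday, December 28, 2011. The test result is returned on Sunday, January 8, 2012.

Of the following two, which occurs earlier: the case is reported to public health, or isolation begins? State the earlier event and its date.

Exposure occurs: Dec 28, 2011.
The patient becomes infectious: Dec 28, 2011 + 4 days = Jan 1, 2012.
The patient is tested: Jan 1, 2012 + 5 days = Jan 6, 2012.
The case is reported to public health: Jan 6, 2012 + 35 days = Feb 10, 2012.
The test result is returned: Jan 8, 2012.
Isolation begins: Jan 8, 2012 + 26 days = Feb 3, 2012.
Comparing: the case is reported to public health on Feb 10, 2012 vs isolation begins on Feb 3, 2012. Earlier: isolation begins.

Isolation begins — Friday, February 3, 2012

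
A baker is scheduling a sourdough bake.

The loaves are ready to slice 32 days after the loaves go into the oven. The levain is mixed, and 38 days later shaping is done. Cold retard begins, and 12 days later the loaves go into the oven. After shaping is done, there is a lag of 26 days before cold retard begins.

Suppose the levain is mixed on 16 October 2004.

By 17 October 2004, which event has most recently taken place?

The levain is mixed: Oct 16, 2004.
Shaping is done: Oct 16, 2004 + 38 days = Nov 23, 2004.
Cold retard begins: Nov 23, 2004 + 26 days = Dec 19, 2004.
The loaves go into the oven: Dec 19, 2004 + 12 days = Dec 31, 2004.
The loaves are ready to slice: Dec 31, 2004 + 32 days = Feb 1, 2005.
Oct 17, 2004 falls between when the levain is mixed (Oct 16, 2004) and when shaping is done (Nov 23, 2004).

The levain is mixed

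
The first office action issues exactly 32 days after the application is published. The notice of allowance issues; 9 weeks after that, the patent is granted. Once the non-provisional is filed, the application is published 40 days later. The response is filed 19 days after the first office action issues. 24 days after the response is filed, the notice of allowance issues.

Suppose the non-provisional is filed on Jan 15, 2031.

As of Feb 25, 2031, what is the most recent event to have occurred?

The application is published

The non-provisional is filed: Jan 15, 2031.
The application is published: Jan 15, 2031 + 40 days = Feb 24, 2031.
The first office action issues: Feb 24, 2031 + 32 days = Mar 28, 2031.
The response is filed: Mar 28, 2031 + 19 days = Apr 16, 2031.
The notice of allowance issues: Apr 16, 2031 + 24 days = May 10, 2031.
The patent is granted: May 10, 2031 + 9 weeks = Jul 12, 2031.
Feb 25, 2031 falls between when the application is published (Feb 24, 2031) and when the first office action issues (Mar 28, 2031).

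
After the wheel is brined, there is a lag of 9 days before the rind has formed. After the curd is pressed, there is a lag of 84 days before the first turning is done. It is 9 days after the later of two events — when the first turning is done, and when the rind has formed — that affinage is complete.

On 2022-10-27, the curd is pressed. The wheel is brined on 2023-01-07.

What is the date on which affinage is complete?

The curd is pressed: Oct 27, 2022.
The first turning is done: Oct 27, 2022 + 84 days = Jan 19, 2023.
The wheel is brined: Jan 7, 2023.
The rind has formed: Jan 7, 2023 + 9 days = Jan 16, 2023.
Both prerequisites met — the first turning is done (Jan 19, 2023), the rind has formed (Jan 16, 2023); the later is Jan 19, 2023.
Affinage is complete: Jan 19, 2023 + 9 days = Jan 28, 2023.

2023-01-28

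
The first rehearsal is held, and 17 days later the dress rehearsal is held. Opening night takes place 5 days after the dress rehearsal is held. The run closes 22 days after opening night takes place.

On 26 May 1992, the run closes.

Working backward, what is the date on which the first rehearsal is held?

The run closes: May 26, 1992.
Opening night takes place: May 26, 1992 − 22 days = May 4, 1992.
The dress rehearsal is held: May 4, 1992 − 5 days = Apr 29, 1992.
The first rehearsal is held: Apr 29, 1992 − 17 days = Apr 12, 1992.

12 April 1992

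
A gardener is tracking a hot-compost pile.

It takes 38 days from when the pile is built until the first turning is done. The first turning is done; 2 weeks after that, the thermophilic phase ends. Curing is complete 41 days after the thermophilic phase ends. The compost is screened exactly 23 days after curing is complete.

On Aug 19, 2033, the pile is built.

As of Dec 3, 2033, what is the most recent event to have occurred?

Curing is complete

The pile is built: Aug 19, 2033.
The first turning is done: Aug 19, 2033 + 38 days = Sep 26, 2033.
The thermophilic phase ends: Sep 26, 2033 + 2 weeks = Oct 10, 2033.
Curing is complete: Oct 10, 2033 + 41 days = Nov 20, 2033.
The compost is screened: Nov 20, 2033 + 23 days = Dec 13, 2033.
Dec 3, 2033 falls between when curing is complete (Nov 20, 2033) and when the compost is screened (Dec 13, 2033).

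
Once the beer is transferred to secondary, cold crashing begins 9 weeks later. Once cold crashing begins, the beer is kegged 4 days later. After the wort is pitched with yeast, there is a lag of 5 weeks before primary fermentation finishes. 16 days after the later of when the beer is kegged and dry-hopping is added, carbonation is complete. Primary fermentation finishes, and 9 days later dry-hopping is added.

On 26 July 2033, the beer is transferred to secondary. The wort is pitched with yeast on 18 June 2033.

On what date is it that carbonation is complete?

The beer is transferred to secondary: Jul 26, 2033.
Cold crashing begins: Jul 26, 2033 + 9 weeks = Sep 27, 2033.
The beer is kegged: Sep 27, 2033 + 4 days = Oct 1, 2033.
The wort is pitched with yeast: Jun 18, 2033.
Primary fermentation finishes: Jun 18, 2033 + 5 weeks = Jul 23, 2033.
Dry-hopping is added: Jul 23, 2033 + 9 days = Aug 1, 2033.
Both prerequisites met — the beer is kegged (Oct 1, 2033), dry-hopping is added (Aug 1, 2033); the later is Oct 1, 2033.
Carbonation is complete: Oct 1, 2033 + 16 days = Oct 17, 2033.

17 October 2033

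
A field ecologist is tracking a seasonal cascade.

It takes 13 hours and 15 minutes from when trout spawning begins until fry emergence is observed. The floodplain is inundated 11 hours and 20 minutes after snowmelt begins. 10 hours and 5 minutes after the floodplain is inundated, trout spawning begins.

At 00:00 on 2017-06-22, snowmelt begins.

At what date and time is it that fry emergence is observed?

Snowmelt begins: 00:00 Jun 22, 2017.
The floodplain is inundated: 00:00 Jun 22, 2017 + 11h20m = 11:20 Jun 22, 2017.
Trout spawning begins: 11:20 Jun 22, 2017 + 10h05m = 21:25 Jun 22, 2017.
Fry emergence is observed: 21:25 Jun 22, 2017 + 13h15m = 10:40 Jun 23, 2017.

10:40 on 2017-06-23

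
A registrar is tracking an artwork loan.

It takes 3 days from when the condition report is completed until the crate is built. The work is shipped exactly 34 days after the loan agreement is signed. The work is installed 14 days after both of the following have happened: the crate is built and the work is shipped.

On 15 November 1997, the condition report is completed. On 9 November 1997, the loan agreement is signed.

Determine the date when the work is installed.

The condition report is completed: Nov 15, 1997.
The crate is built: Nov 15, 1997 + 3 days = Nov 18, 1997.
The loan agreement is signed: Nov 9, 1997.
The work is shipped: Nov 9, 1997 + 34 days = Dec 13, 1997.
Both prerequisites met — the crate is built (Nov 18, 1997), the work is shipped (Dec 13, 1997); the later is Dec 13, 1997.
The work is installed: Dec 13, 1997 + 14 days = Dec 27, 1997.

27 December 1997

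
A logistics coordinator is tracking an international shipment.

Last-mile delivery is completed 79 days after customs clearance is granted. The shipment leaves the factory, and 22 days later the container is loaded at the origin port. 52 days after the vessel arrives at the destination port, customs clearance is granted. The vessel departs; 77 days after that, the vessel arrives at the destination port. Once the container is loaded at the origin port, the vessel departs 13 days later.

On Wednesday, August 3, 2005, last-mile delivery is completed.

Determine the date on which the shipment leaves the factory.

Friday, December 3, 2004

Last-mile delivery is completed: Aug 3, 2005.
Customs clearance is granted: Aug 3, 2005 − 79 days = May 16, 2005.
The vessel arrives at the destination port: May 16, 2005 − 52 days = Mar 25, 2005.
The vessel departs: Mar 25, 2005 − 77 days = Jan 7, 2005.
The container is loaded at the origin port: Jan 7, 2005 − 13 days = Dec 25, 2004.
The shipment leaves the factory: Dec 25, 2004 − 22 days = Dec 3, 2004.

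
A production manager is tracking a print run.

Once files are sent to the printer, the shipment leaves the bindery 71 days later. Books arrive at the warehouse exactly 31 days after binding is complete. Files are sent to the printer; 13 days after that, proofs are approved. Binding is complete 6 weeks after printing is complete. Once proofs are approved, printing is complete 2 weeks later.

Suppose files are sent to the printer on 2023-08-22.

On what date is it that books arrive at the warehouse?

2023-11-30

Files are sent to the printer: Aug 22, 2023.
Proofs are approved: Aug 22, 2023 + 13 days = Sep 4, 2023.
Printing is complete: Sep 4, 2023 + 2 weeks = Sep 18, 2023.
Binding is complete: Sep 18, 2023 + 6 weeks = Oct 30, 2023.
Books arrive at the warehouse: Oct 30, 2023 + 31 days = Nov 30, 2023.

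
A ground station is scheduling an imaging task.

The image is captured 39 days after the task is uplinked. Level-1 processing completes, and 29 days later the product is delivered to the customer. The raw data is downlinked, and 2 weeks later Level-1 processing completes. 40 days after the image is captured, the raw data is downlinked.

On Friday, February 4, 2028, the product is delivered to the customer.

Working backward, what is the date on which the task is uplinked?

The product is delivered to the customer: Feb 4, 2028.
Level-1 processing completes: Feb 4, 2028 − 29 days = Jan 6, 2028.
The raw data is downlinked: Jan 6, 2028 − 2 weeks = Dec 23, 2027.
The image is captured: Dec 23, 2027 − 40 days = Nov 13, 2027.
The task is uplinked: Nov 13, 2027 − 39 days = Oct 5, 2027.

Tuesday, October 5, 2027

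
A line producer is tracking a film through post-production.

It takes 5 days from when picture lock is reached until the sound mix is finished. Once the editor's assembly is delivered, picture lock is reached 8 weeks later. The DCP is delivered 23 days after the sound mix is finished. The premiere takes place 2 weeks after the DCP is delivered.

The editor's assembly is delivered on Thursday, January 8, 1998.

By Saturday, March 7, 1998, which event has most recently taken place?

The editor's assembly is delivered: Jan 8, 1998.
Picture lock is reached: Jan 8, 1998 + 8 weeks = Mar 5, 1998.
The sound mix is finished: Mar 5, 1998 + 5 days = Mar 10, 1998.
The DCP is delivered: Mar 10, 1998 + 23 days = Apr 2, 1998.
The premiere takes place: Apr 2, 1998 + 2 weeks = Apr 16, 1998.
Mar 7, 1998 falls between when picture lock is reached (Mar 5, 1998) and when the sound mix is finished (Mar 10, 1998).

Picture lock is reached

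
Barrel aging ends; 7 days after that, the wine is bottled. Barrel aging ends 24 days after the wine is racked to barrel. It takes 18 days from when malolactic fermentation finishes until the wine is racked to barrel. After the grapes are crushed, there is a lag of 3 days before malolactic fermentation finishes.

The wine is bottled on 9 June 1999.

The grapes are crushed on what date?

18 April 1999

The wine is bottled: Jun 9, 1999.
Barrel aging ends: Jun 9, 1999 − 7 days = Jun 2, 1999.
The wine is racked to barrel: Jun 2, 1999 − 24 days = May 9, 1999.
Malolactic fermentation finishes: May 9, 1999 − 18 days = Apr 21, 1999.
The grapes are crushed: Apr 21, 1999 − 3 days = Apr 18, 1999.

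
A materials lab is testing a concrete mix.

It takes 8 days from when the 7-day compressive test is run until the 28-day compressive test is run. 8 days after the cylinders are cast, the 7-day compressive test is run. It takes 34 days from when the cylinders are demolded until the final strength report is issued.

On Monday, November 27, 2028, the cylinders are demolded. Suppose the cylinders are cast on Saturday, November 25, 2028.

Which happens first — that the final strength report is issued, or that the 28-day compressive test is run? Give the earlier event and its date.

The cylinders are demolded: Nov 27, 2028.
The final strength report is issued: Nov 27, 2028 + 34 days = Dec 31, 2028.
The cylinders are cast: Nov 25, 2028.
The 7-day compressive test is run: Nov 25, 2028 + 8 days = Dec 3, 2028.
The 28-day compressive test is run: Dec 3, 2028 + 8 days = Dec 11, 2028.
Comparing: the final strength report is issued on Dec 31, 2028 vs the 28-day compressive test is run on Dec 11, 2028. Earlier: the 28-day compressive test is run.

The 28-day compressive test is run — Monday, December 11, 2028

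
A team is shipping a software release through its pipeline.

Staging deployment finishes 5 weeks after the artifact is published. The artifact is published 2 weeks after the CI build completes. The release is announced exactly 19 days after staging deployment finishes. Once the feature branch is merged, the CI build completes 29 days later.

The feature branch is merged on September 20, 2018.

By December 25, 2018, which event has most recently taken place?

The feature branch is merged: Sep 20, 2018.
The CI build completes: Sep 20, 2018 + 29 days = Oct 19, 2018.
The artifact is published: Oct 19, 2018 + 2 weeks = Nov 2, 2018.
Staging deployment finishes: Nov 2, 2018 + 5 weeks = Dec 7, 2018.
The release is announced: Dec 7, 2018 + 19 days = Dec 26, 2018.
Dec 25, 2018 falls between when staging deployment finishes (Dec 7, 2018) and when the release is announced (Dec 26, 2018).

Staging deployment finishes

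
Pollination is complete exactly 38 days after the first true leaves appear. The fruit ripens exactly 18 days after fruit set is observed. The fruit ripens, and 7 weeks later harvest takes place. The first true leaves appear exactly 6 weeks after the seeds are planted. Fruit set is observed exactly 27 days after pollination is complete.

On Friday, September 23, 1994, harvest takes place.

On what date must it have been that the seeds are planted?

Harvest takes place: Sep 23, 1994.
The fruit ripens: Sep 23, 1994 − 7 weeks = Aug 5, 1994.
Fruit set is observed: Aug 5, 1994 − 18 days = Jul 18, 1994.
Pollination is complete: Jul 18, 1994 − 27 days = Jun 21, 1994.
The first true leaves appear: Jun 21, 1994 − 38 days = May 14, 1994.
The seeds are planted: May 14, 1994 − 6 weeks = Apr 2, 1994.

Saturday, April 2, 1994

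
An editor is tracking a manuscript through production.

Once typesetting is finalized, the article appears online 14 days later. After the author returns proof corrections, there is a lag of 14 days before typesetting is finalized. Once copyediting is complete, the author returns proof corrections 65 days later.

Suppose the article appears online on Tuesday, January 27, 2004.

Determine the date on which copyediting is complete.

The article appears online: Jan 27, 2004.
Typesetting is finalized: Jan 27, 2004 − 14 days = Jan 13, 2004.
The author returns proof corrections: Jan 13, 2004 − 14 days = Dec 30, 2003.
Copyediting is complete: Dec 30, 2003 − 65 days = Oct 26, 2003.

Sunday, October 26, 2003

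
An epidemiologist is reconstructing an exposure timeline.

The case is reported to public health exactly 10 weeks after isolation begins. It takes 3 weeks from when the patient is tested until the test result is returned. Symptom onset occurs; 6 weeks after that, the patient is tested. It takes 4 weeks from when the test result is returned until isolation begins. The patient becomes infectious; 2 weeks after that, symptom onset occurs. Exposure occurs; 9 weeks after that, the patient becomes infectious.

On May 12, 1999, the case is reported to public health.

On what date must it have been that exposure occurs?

The case is reported to public health: May 12, 1999.
Isolation begins: May 12, 1999 − 10 weeks = Mar 3, 1999.
The test result is returned: Mar 3, 1999 − 4 weeks = Feb 3, 1999.
The patient is tested: Feb 3, 1999 − 3 weeks = Jan 13, 1999.
Symptom onset occurs: Jan 13, 1999 − 6 weeks = Dec 2, 1998.
The patient becomes infectious: Dec 2, 1998 − 2 weeks = Nov 18, 1998.
Exposure occurs: Nov 18, 1998 − 9 weeks = Sep 16, 1998.

September 16, 1998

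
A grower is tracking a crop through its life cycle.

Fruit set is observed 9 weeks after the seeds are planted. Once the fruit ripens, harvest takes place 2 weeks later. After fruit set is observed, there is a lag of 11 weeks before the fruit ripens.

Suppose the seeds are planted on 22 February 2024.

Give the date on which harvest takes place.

25 July 2024

The seeds are planted: Feb 22, 2024.
Fruit set is observed: Feb 22, 2024 + 9 weeks = Apr 25, 2024.
The fruit ripens: Apr 25, 2024 + 11 weeks = Jul 11, 2024.
Harvest takes place: Jul 11, 2024 + 2 weeks = Jul 25, 2024.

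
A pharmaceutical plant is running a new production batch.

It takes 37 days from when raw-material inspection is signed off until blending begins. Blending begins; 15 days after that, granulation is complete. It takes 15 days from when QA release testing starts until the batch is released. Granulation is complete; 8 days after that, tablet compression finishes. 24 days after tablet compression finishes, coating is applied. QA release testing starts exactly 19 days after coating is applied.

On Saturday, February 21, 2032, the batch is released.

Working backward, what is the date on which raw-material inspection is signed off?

Sunday, October 26, 2031

The batch is released: Feb 21, 2032.
QA release testing starts: Feb 21, 2032 − 15 days = Feb 6, 2032.
Coating is applied: Feb 6, 2032 − 19 days = Jan 18, 2032.
Tablet compression finishes: Jan 18, 2032 − 24 days = Dec 25, 2031.
Granulation is complete: Dec 25, 2031 − 8 days = Dec 17, 2031.
Blending begins: Dec 17, 2031 − 15 days = Dec 2, 2031.
Raw-material inspection is signed off: Dec 2, 2031 − 37 days = Oct 26, 2031.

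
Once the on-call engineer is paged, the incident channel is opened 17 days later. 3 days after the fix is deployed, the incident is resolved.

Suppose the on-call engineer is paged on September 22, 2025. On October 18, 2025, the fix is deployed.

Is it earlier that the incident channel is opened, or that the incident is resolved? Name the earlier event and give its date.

The incident channel is opened — October 9, 2025

The on-call engineer is paged: Sep 22, 2025.
The incident channel is opened: Sep 22, 2025 + 17 days = Oct 9, 2025.
The fix is deployed: Oct 18, 2025.
The incident is resolved: Oct 18, 2025 + 3 days = Oct 21, 2025.
Comparing: the incident channel is opened on Oct 9, 2025 vs the incident is resolved on Oct 21, 2025. Earlier: the incident channel is opened.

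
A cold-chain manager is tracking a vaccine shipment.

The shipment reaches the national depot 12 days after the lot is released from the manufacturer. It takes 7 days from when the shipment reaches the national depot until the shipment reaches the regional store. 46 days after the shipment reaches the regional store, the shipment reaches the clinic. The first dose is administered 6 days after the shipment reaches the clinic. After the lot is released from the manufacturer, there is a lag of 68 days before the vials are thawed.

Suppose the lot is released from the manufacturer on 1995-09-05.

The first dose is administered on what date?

1995-11-15

The lot is released from the manufacturer: Sep 5, 1995.
The shipment reaches the national depot: Sep 5, 1995 + 12 days = Sep 17, 1995.
The shipment reaches the regional store: Sep 17, 1995 + 7 days = Sep 24, 1995.
The shipment reaches the clinic: Sep 24, 1995 + 46 days = Nov 9, 1995.
The first dose is administered: Nov 9, 1995 + 6 days = Nov 15, 1995.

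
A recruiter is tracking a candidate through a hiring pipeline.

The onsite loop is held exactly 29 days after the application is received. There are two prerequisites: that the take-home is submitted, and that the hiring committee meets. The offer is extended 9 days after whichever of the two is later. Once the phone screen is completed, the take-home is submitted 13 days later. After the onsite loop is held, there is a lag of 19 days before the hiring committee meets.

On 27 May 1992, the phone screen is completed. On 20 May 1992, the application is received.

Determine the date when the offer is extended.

16 July 1992

The phone screen is completed: May 27, 1992.
The take-home is submitted: May 27, 1992 + 13 days = Jun 9, 1992.
The application is received: May 20, 1992.
The onsite loop is held: May 20, 1992 + 29 days = Jun 18, 1992.
The hiring committee meets: Jun 18, 1992 + 19 days = Jul 7, 1992.
Both prerequisites met — the take-home is submitted (Jun 9, 1992), the hiring committee meets (Jul 7, 1992); the later is Jul 7, 1992.
The offer is extended: Jul 7, 1992 + 9 days = Jul 16, 1992.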